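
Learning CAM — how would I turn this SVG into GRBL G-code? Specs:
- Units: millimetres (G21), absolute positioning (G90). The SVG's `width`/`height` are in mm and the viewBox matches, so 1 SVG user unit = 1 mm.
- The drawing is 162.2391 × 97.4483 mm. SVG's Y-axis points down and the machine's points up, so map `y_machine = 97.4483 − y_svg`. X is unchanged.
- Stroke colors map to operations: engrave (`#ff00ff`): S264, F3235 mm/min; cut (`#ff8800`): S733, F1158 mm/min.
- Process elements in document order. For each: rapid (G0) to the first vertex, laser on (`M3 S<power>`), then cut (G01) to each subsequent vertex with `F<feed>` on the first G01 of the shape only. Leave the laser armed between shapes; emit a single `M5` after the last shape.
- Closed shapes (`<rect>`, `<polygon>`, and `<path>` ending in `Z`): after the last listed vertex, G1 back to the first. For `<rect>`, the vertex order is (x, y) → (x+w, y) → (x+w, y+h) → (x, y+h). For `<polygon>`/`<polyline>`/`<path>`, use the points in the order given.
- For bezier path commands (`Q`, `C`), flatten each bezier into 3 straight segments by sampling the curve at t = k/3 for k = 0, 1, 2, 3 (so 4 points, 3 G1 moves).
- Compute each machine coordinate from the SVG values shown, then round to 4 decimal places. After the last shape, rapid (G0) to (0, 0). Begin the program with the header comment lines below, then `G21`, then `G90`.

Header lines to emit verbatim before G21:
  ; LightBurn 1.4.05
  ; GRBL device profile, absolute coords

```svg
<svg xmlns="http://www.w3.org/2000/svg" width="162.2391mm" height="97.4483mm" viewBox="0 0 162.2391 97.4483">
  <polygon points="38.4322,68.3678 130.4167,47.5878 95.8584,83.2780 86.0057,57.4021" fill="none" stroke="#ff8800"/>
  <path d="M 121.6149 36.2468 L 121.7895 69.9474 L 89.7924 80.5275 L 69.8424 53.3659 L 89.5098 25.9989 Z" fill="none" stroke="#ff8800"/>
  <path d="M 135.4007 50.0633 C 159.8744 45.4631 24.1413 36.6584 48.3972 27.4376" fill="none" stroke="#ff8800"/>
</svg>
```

Since the viewBox matches the mm dimensions, user units are millimetres directly. The only transform is the Y-flip y_m = 97.4483 − y_svg.

Shape 1 is a closed polygon drawn with `<polygon>`. Its stroke #ff8800 means cut at S733, F1158. After flipping Y the toolpath is (38.4322,29.0805) → (130.4167,49.8605) → (95.8584,14.1703) → (86.0057,40.0462) → (38.4322,29.0805), returning to the start.

Shape 2 is a regular polygon drawn with `<path>`. Its stroke #ff8800 means cut at S733, F1158. After flipping Y the toolpath is (121.6149,61.2015) → (121.7895,27.5009) → (89.7924,16.9208) → (69.8424,44.0824) → (89.5098,71.4494) → (121.6149,61.2015), returning to the start.

Shape 3 is a cubic bezier drawn with `<path>`. Its stroke #ff8800 means cut at S733, F1158. After flipping Y the toolpath is (135.4007,47.3850) → (118.3312,53.2464) → (65.6119,61.0689) → (48.3972,70.0107).

; LightBurn 1.4.05
; GRBL device profile, absolute coords
G21
G90
G0 X38.4322 Y29.0805
M3 S733
G01 X130.4167 Y49.8605 F1158
G01 X95.8584 Y14.1703
G01 X86.0057 Y40.0462
G01 X38.4322 Y29.0805
G0 X121.6149 Y61.2015
M3 S733
G01 X121.7895 Y27.5009 F1158
G01 X89.7924 Y16.9208
G01 X69.8424 Y44.0824
G01 X89.5098 Y71.4494
G01 X121.6149 Y61.2015
G0 X135.4007 Y47.3850
M3 S733
G01 X118.3312 Y53.2464 F1158
G01 X65.6119 Y61.0689
G01 X48.3972 Y70.0107
M5
G0 X0.0000 Y0.0000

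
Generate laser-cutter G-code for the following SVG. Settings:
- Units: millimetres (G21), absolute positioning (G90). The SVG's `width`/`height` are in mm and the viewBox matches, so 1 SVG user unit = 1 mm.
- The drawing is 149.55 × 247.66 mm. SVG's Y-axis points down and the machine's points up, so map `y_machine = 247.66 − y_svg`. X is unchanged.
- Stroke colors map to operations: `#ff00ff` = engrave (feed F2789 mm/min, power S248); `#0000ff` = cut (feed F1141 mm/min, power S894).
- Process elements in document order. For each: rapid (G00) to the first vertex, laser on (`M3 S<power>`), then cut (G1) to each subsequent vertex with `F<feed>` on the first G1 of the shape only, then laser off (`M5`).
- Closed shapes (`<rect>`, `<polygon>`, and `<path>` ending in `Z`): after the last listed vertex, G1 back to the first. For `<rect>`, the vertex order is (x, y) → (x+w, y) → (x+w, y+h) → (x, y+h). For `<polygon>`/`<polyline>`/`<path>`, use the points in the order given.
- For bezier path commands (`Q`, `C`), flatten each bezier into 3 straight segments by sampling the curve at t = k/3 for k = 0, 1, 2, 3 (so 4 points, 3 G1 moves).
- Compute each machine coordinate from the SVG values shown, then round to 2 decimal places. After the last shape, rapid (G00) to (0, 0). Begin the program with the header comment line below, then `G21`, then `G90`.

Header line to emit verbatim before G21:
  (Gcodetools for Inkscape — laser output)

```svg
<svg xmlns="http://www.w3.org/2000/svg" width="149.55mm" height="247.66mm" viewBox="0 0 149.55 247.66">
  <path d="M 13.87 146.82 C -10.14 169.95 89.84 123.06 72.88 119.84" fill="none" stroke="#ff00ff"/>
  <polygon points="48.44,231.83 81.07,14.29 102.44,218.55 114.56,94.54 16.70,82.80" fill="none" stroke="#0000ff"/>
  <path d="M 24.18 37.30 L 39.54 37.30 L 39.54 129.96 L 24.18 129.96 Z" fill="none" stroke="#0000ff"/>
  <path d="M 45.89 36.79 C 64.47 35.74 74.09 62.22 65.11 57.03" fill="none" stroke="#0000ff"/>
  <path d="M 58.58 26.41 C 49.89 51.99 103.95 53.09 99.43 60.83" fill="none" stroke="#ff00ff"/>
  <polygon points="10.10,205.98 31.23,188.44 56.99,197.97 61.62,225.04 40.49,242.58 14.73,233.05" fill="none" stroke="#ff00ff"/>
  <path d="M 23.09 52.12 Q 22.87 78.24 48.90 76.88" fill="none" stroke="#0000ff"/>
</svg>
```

(Gcodetools for Inkscape — laser output)
G21
G90
G00 X13.87 Y100.84
M3 S248
G1 X22.27 Y96.84 F2789
G1 X59.78 Y114.25
G1 X72.88 Y127.82
M5
G00 X48.44 Y15.83
M3 S894
G1 X81.07 Y233.37 F1141
G1 X102.44 Y29.11
G1 X114.56 Y153.12
G1 X16.70 Y164.86
G1 X48.44 Y15.83
M5
G00 X24.18 Y210.36
M3 S894
G1 X39.54 Y210.36 F1141
G1 X39.54 Y117.70
G1 X24.18 Y117.70
G1 X24.18 Y210.36
M5
G00 X45.89 Y210.87
M3 S894
G1 X61.13 Y204.94 F1141
G1 X68.25 Y193.80
G1 X65.11 Y190.63
M5
G00 X58.58 Y221.25
M3 S248
G1 X66.31 Y202.68 F2789
G1 X88.92 Y193.51
G1 X99.43 Y186.83
M5
G00 X10.10 Y41.68
M3 S248
G1 X31.23 Y59.22 F2789
G1 X56.99 Y49.69
G1 X61.62 Y22.62
G1 X40.49 Y5.08
G1 X14.73 Y14.61
G1 X10.10 Y41.68
M5
G00 X23.09 Y195.54
M3 S894
G1 X25.86 Y181.18 F1141
G1 X34.46 Y172.93
G1 X48.90 Y170.78
M5
G00 X0.00 Y0.00

viewBox `0 0 149.55 247.66` with mm width/height → 1 unit = 1 mm. Flip: y_m = 247.66 − y_svg.

**Shape 1** — `<path>` cubic bezier, stroke `#ff00ff` → engrave (S248, F2789). Control points (SVG): P0=(13.87,146.82), P1=(-10.14,169.95), P2=(89.84,123.06), P3=(72.88,119.84); sampled at t=k/3. Machine vertices: (13.87,100.84) → (22.27,96.84) → (59.78,114.25) → (72.88,127.82). Open path.

**Shape 2** — `<polygon>` closed polygon, stroke `#0000ff` → cut (S894, F1141). Machine vertices: (48.44,15.83) → (81.07,233.37) → (102.44,29.11) → (114.56,153.12) → (16.70,164.86) → (48.44,15.83). Closed: final G1 returns to the first vertex.

**Shape 3** — `<path>` rectangle, stroke `#0000ff` → cut (S894, F1141). Machine vertices: (24.18,210.36) → (39.54,210.36) → (39.54,117.70) → (24.18,117.70) → (24.18,210.36). Closed: final G1 returns to the first vertex.

**Shape 4** — `<path>` cubic bezier, stroke `#0000ff` → cut (S894, F1141). Control points (SVG): P0=(45.89,36.79), P1=(64.47,35.74), P2=(74.09,62.22), P3=(65.11,57.03); sampled at t=k/3. Machine vertices: (45.89,210.87) → (61.13,204.94) → (68.25,193.80) → (65.11,190.63). Open path.

**Shape 5** — `<path>` cubic bezier, stroke `#ff00ff` → engrave (S248, F2789). Control points (SVG): P0=(58.58,26.41), P1=(49.89,51.99), P2=(103.95,53.09), P3=(99.43,60.83); sampled at t=k/3. Machine vertices: (58.58,221.25) → (66.31,202.68) → (88.92,193.51) → (99.43,186.83). Open path.

**Shape 6** — `<polygon>` regular polygon, stroke `#ff00ff` → engrave (S248, F2789). Machine vertices: (10.10,41.68) → (31.23,59.22) → (56.99,49.69) → (61.62,22.62) → (40.49,5.08) → (14.73,14.61) → (10.10,41.68). Closed: final G1 returns to the first vertex.

**Shape 7** — `<path>` quadratic bezier, stroke `#0000ff` → cut (S894, F1141). Control points (SVG): P0=(23.09,52.12), P1=(22.87,78.24), P2=(48.90,76.88); sampled at t=k/3. Machine vertices: (23.09,195.54) → (25.86,181.18) → (34.46,172.93) → (48.90,170.78). Open path.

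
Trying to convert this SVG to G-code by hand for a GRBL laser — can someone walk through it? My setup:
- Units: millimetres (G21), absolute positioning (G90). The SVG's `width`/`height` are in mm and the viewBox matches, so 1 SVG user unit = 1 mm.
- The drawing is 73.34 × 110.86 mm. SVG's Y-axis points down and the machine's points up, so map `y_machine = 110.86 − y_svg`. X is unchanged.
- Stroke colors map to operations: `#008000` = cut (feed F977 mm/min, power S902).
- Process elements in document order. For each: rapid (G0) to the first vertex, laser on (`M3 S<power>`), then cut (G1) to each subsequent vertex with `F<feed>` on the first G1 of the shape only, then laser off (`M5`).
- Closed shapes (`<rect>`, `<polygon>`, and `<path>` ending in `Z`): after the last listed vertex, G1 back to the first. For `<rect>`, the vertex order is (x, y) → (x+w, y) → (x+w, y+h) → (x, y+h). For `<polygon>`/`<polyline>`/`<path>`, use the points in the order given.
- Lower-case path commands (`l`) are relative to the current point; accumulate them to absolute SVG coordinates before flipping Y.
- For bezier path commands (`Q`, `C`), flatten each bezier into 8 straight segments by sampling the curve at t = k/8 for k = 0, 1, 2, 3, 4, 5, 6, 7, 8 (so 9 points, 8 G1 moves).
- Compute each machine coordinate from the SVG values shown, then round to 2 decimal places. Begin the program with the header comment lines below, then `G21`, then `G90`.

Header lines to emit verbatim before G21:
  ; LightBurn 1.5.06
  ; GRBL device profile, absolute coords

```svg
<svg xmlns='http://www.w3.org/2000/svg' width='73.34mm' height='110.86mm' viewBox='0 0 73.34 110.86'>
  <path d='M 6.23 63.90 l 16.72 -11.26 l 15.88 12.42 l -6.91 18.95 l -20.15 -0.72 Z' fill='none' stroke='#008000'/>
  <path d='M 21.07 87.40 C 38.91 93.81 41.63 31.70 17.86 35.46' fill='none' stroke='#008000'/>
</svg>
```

; LightBurn 1.5.06
; GRBL device profile, absolute coords
G21
G90
G0 X6.23 Y46.96
M3 S902
G1 X22.95 Y58.22 F977
G1 X38.83 Y45.80
G1 X31.92 Y26.85
G1 X11.77 Y27.57
G1 X6.23 Y46.96
M5
G0 X21.07 Y23.46
M3 S902
G1 X27.03 Y24.01 F977
G1 X31.44 Y29.40
G1 X34.16 Y38.07
G1 X35.07 Y48.44
G1 X34.03 Y58.93
G1 X30.90 Y67.97
G1 X25.55 Y73.98
G1 X17.86 Y75.40
M5

viewBox `0 0 73.34 110.86` with mm width/height → 1 unit = 1 mm. Flip: y_m = 110.86 − y_svg.

**Shape 1** — `<path>` regular polygon, stroke `#008000` → cut (S902, F977). Machine vertices: (6.23,46.96) → (22.95,58.22) → (38.83,45.80) → (31.92,26.85) → (11.77,27.57) → (6.23,46.96). Closed: final G1 returns to the first vertex.

**Shape 2** — `<path>` cubic bezier, stroke `#008000` → cut (S902, F977). Control points (SVG): P0=(21.07,87.40), P1=(38.91,93.81), P2=(41.63,31.70), P3=(17.86,35.46); sampled at t=k/8. Machine vertices: (21.07,23.46) → (27.03,24.01) → (31.44,29.40) → (34.16,38.07) → (35.07,48.44) → (34.03,58.93) → (30.90,67.97) → (25.55,73.98) → (17.86,75.40). Open path.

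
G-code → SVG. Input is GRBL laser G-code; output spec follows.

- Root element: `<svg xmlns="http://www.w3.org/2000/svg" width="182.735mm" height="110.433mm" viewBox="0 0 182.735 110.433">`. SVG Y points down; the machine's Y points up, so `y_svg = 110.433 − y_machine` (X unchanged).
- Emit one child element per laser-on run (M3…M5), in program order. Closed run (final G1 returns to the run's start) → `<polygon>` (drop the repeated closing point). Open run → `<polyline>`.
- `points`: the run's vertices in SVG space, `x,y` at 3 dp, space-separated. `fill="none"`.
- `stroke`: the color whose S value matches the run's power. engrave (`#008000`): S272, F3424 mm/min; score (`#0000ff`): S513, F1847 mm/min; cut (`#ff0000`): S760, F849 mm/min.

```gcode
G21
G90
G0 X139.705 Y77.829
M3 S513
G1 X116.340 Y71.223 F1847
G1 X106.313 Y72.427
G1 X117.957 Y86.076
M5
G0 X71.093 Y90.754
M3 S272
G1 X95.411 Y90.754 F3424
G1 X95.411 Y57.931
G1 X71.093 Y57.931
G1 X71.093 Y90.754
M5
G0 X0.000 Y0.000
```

Machine Y-up, SVG Y-down with viewBox height 110.433, so y_svg = 110.433 − y_machine; X carries over.

Run 1: power S513 maps to stroke `#0000ff` (score). The run is open, so emit a `<polyline>` with points (Y-flipped): 139.705,32.604 116.340,39.210 106.313,38.006 117.957,24.357.

Run 2: S272 ⇒ engrave layer `#008000`. The run returns to its start, so emit a `<polygon>` with points (Y-flipped): 71.093,19.679 95.411,19.679 95.411,52.502 71.093,52.502.

<svg xmlns="http://www.w3.org/2000/svg" width="182.735mm" height="110.433mm" viewBox="0 0 182.735 110.433">
  <polyline points="139.705,32.604 116.340,39.210 106.313,38.006 117.957,24.357" fill="none" stroke="#0000ff"/>
  <polygon points="71.093,19.679 95.411,19.679 95.411,52.502 71.093,52.502" fill="none" stroke="#008000"/>
</svg>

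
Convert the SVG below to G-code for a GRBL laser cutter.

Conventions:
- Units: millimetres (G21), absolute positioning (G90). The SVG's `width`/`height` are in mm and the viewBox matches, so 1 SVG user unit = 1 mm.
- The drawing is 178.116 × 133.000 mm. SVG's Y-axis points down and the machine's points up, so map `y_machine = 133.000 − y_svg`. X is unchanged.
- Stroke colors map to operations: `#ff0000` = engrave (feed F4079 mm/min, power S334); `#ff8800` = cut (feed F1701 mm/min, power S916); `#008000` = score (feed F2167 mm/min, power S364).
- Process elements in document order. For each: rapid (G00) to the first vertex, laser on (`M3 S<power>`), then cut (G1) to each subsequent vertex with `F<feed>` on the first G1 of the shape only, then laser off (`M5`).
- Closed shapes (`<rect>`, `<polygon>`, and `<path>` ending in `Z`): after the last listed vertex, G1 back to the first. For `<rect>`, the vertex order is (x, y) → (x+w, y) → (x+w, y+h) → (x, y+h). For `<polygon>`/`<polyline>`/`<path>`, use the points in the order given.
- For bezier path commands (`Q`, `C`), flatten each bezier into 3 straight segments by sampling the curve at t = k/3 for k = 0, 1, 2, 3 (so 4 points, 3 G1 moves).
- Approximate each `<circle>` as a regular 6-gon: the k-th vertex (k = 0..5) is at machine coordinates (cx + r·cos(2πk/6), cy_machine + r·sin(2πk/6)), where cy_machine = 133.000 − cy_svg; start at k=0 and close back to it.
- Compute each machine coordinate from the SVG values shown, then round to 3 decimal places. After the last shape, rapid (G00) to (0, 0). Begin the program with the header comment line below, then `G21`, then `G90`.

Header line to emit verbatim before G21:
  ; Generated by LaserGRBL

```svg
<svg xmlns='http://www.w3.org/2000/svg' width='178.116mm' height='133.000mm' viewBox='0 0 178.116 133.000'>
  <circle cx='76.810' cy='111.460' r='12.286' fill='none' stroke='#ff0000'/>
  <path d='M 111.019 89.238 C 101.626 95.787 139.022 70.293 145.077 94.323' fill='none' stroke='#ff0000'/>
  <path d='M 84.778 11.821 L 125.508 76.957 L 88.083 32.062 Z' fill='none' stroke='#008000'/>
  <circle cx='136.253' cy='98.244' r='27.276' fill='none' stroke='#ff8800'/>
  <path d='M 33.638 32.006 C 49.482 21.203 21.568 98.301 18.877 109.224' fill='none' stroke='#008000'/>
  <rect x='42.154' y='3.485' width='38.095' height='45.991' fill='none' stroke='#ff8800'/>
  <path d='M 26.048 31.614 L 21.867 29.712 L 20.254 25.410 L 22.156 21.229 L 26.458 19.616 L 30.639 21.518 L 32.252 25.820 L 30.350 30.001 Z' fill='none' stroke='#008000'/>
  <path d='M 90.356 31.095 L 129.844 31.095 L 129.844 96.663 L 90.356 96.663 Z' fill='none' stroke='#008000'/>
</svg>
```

; Generated by LaserGRBL
G21
G90
G00 X89.096 Y21.540
M3 S334
G1 X82.953 Y32.180 F4079
G1 X70.667 Y32.180
G1 X64.524 Y21.540
G1 X70.667 Y10.900
G1 X82.953 Y10.900
G1 X89.096 Y21.540
M5
G00 X111.019 Y43.762
M3 S334
G1 X114.329 Y44.873 F4079
G1 X131.469 Y49.220
G1 X145.077 Y38.677
M5
G00 X84.778 Y121.179
M3 S364
G1 X125.508 Y56.043 F2167
G1 X88.083 Y100.938
G1 X84.778 Y121.179
M5
G00 X163.529 Y34.756
M3 S916
G1 X149.891 Y58.378 F1701
G1 X122.615 Y58.378
G1 X108.977 Y34.756
G1 X122.615 Y11.134
G1 X149.891 Y11.134
G1 X163.529 Y34.756
M5
G00 X33.638 Y100.994
M3 S364
G1 X37.451 Y88.203 F2167
G1 X27.421 Y51.051
G1 X18.877 Y23.776
M5
G00 X42.154 Y129.515
M3 S916
G1 X80.249 Y129.515 F1701
G1 X80.249 Y83.524
G1 X42.154 Y83.524
G1 X42.154 Y129.515
M5
G00 X26.048 Y101.386
M3 S364
G1 X21.867 Y103.288 F2167
G1 X20.254 Y107.590
G1 X22.156 Y111.771
G1 X26.458 Y113.384
G1 X30.639 Y111.482
G1 X32.252 Y107.180
G1 X30.350 Y102.999
G1 X26.048 Y101.386
M5
G00 X90.356 Y101.905
M3 S364
G1 X129.844 Y101.905 F2167
G1 X129.844 Y36.337
G1 X90.356 Y36.337
G1 X90.356 Y101.905
M5
G00 X0.000 Y0.000

viewBox `0 0 178.116 133.000` with mm width/height → 1 unit = 1 mm. Flip: y_m = 133.000 − y_svg.

**Shape 1** — `<circle>` circle, stroke `#ff0000` → engrave (S334, F4079). Machine vertices: (89.096,21.540) → (82.953,32.180) → (70.667,32.180) → (64.524,21.540) → (70.667,10.900) → (82.953,10.900) → (89.096,21.540). Closed: final G1 returns to the first vertex.

**Shape 2** — `<path>` cubic bezier, stroke `#ff0000` → engrave (S334, F4079). Control points (SVG): P0=(111.019,89.238), P1=(101.626,95.787), P2=(139.022,70.293), P3=(145.077,94.323); sampled at t=k/3. Machine vertices: (111.019,43.762) → (114.329,44.873) → (131.469,49.220) → (145.077,38.677). Open path.

**Shape 3** — `<path>` closed polygon, stroke `#008000` → score (S364, F2167). Machine vertices: (84.778,121.179) → (125.508,56.043) → (88.083,100.938) → (84.778,121.179). Closed: final G1 returns to the first vertex.

**Shape 4** — `<circle>` circle, stroke `#ff8800` → cut (S916, F1701). Machine vertices: (163.529,34.756) → (149.891,58.378) → (122.615,58.378) → (108.977,34.756) → (122.615,11.134) → (149.891,11.134) → (163.529,34.756). Closed: final G1 returns to the first vertex.

**Shape 5** — `<path>` cubic bezier, stroke `#008000` → score (S364, F2167). Control points (SVG): P0=(33.638,32.006), P1=(49.482,21.203), P2=(21.568,98.301), P3=(18.877,109.224); sampled at t=k/3. Machine vertices: (33.638,100.994) → (37.451,88.203) → (27.421,51.051) → (18.877,23.776). Open path.

**Shape 6** — `<rect>` rectangle, stroke `#ff8800` → cut (S916, F1701). Machine vertices: (42.154,129.515) → (80.249,129.515) → (80.249,83.524) → (42.154,83.524) → (42.154,129.515). Closed: final G1 returns to the first vertex.

**Shape 7** — `<path>` regular polygon, stroke `#008000` → score (S364, F2167). Machine vertices: (26.048,101.386) → (21.867,103.288) → (20.254,107.590) → (22.156,111.771) → (26.458,113.384) → (30.639,111.482) → (32.252,107.180) → (30.350,102.999) → (26.048,101.386). Closed: final G1 returns to the first vertex.

**Shape 8** — `<path>` rectangle, stroke `#008000` → score (S364, F2167). Machine vertices: (90.356,101.905) → (129.844,101.905) → (129.844,36.337) → (90.356,36.337) → (90.356,101.905). Closed: final G1 returns to the first vertex.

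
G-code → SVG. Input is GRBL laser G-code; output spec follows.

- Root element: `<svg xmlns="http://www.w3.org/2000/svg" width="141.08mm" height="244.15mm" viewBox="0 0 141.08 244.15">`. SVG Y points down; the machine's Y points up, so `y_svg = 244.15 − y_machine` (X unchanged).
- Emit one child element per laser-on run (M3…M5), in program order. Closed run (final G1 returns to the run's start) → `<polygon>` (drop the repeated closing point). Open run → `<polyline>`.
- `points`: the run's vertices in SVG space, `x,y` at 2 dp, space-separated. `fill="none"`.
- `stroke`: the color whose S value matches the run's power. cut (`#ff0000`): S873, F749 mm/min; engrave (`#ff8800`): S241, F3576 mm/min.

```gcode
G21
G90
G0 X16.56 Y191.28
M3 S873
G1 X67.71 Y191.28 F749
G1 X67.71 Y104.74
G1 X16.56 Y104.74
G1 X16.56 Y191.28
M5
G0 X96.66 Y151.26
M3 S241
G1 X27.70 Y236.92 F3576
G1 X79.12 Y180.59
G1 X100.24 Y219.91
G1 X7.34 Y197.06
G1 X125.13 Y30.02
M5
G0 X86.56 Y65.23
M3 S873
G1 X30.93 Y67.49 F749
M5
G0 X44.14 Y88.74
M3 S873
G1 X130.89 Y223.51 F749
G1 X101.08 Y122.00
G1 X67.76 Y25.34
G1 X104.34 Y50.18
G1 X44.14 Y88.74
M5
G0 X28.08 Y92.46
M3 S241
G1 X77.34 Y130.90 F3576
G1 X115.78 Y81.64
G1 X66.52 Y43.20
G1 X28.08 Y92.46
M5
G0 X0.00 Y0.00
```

<svg xmlns="http://www.w3.org/2000/svg" width="141.08mm" height="244.15mm" viewBox="0 0 141.08 244.15">
  <polygon points="16.56,52.87 67.71,52.87 67.71,139.41 16.56,139.41" fill="none" stroke="#ff0000"/>
  <polyline points="96.66,92.89 27.70,7.23 79.12,63.56 100.24,24.24 7.34,47.09 125.13,214.13" fill="none" stroke="#ff8800"/>
  <polyline points="86.56,178.92 30.93,176.66" fill="none" stroke="#ff0000"/>
  <polygon points="44.14,155.41 130.89,20.64 101.08,122.15 67.76,218.81 104.34,193.97" fill="none" stroke="#ff0000"/>
  <polygon points="28.08,151.69 77.34,113.25 115.78,162.51 66.52,200.95" fill="none" stroke="#ff8800"/>
</svg>

y_svg = 244.15 − y_m.

[1] S873→`#ff0000` (cut); closed run; points: 16.56,52.87 67.71,52.87 67.71,139.41 16.56,139.41

[2] S241→`#ff8800` (engrave); open run; points: 96.66,92.89 27.70,7.23 79.12,63.56 100.24,24.24 7.34,47.09 125.13,214.13

[3] S873→`#ff0000` (cut); open run; points: 86.56,178.92 30.93,176.66

[4] S873→`#ff0000` (cut); closed run; points: 44.14,155.41 130.89,20.64 101.08,122.15 67.76,218.81 104.34,193.97

[5] S241→`#ff8800` (engrave); closed run; points: 28.08,151.69 77.34,113.25 115.78,162.51 66.52,200.95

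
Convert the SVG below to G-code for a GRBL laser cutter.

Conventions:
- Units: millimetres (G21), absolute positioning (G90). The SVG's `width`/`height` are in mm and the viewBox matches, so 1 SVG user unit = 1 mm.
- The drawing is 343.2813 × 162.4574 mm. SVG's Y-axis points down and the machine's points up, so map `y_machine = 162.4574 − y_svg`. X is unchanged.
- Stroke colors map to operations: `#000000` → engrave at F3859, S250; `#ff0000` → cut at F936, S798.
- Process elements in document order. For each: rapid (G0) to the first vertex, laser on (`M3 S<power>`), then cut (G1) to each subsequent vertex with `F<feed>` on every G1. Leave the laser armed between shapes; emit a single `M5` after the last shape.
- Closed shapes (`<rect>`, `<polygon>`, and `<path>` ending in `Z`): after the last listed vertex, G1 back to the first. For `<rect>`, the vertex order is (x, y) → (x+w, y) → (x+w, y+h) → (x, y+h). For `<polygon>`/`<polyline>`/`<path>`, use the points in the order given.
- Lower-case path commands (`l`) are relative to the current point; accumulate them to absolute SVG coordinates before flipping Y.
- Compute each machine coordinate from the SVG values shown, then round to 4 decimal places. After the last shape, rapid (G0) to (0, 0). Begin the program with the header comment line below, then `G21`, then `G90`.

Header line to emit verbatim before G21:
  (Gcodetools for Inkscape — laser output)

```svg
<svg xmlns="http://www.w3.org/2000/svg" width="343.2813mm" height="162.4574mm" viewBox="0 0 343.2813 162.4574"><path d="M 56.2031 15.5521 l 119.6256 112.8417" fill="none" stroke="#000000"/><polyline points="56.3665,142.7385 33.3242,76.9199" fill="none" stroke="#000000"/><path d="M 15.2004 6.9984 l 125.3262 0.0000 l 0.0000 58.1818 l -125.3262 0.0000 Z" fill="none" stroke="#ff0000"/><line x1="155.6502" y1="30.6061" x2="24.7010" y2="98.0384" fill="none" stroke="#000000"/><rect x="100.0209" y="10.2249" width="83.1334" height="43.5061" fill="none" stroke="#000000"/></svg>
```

(Gcodetools for Inkscape — laser output)
G21
G90
G0 X56.2031 Y146.9053
M3 S250
G1 X175.8287 Y34.0636 F3859
G0 X56.3665 Y19.7189
M3 S250
G1 X33.3242 Y85.5375 F3859
G0 X15.2004 Y155.4590
M3 S798
G1 X140.5266 Y155.4590 F936
G1 X140.5266 Y97.2772 F936
G1 X15.2004 Y97.2772 F936
G1 X15.2004 Y155.4590 F936
G0 X155.6502 Y131.8513
M3 S250
G1 X24.7010 Y64.4190 F3859
G0 X100.0209 Y152.2325
M3 S250
G1 X183.1543 Y152.2325 F3859
G1 X183.1543 Y108.7264 F3859
G1 X100.0209 Y108.7264 F3859
G1 X100.0209 Y152.2325 F3859
M5
G0 X0.0000 Y0.0000

viewBox `0 0 343.2813 162.4574` with mm width/height → 1 unit = 1 mm. Flip: y_m = 162.4574 − y_svg.

**Shape 1** — `<path>` line segment, stroke `#000000` → engrave (S250, F3859). Machine vertices: (56.2031,146.9053) → (175.8287,34.0636). Open path.

**Shape 2** — `<polyline>` line segment, stroke `#000000` → engrave (S250, F3859). Machine vertices: (56.3665,19.7189) → (33.3242,85.5375). Open path.

**Shape 3** — `<path>` rectangle, stroke `#ff0000` → cut (S798, F936). Machine vertices: (15.2004,155.4590) → (140.5266,155.4590) → (140.5266,97.2772) → (15.2004,97.2772) → (15.2004,155.4590). Closed: final G1 returns to the first vertex.

**Shape 4** — `<line>` line segment, stroke `#000000` → engrave (S250, F3859). Machine vertices: (155.6502,131.8513) → (24.7010,64.4190). Open path.

**Shape 5** — `<rect>` rectangle, stroke `#000000` → engrave (S250, F3859). Machine vertices: (100.0209,152.2325) → (183.1543,152.2325) → (183.1543,108.7264) → (100.0209,108.7264) → (100.0209,152.2325). Closed: final G1 returns to the first vertex.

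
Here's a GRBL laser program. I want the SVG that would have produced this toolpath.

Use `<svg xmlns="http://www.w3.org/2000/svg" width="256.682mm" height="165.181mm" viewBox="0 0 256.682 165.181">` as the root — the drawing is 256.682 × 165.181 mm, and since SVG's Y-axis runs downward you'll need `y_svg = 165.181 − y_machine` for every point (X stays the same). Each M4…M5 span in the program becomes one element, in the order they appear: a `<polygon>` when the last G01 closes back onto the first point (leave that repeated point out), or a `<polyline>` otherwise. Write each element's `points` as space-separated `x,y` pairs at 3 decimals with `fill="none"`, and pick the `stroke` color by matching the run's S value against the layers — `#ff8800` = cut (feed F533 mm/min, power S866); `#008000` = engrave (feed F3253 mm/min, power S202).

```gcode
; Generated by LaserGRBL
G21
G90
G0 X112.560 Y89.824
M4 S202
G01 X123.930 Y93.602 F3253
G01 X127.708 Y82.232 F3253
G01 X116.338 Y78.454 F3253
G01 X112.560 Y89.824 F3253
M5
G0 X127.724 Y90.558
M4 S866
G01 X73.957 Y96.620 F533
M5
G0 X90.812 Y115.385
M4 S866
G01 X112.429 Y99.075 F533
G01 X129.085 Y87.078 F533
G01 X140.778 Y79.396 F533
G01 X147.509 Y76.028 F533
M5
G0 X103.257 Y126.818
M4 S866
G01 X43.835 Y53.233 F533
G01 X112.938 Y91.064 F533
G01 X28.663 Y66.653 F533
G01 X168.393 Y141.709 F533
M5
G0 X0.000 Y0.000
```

<svg xmlns="http://www.w3.org/2000/svg" width="256.682mm" height="165.181mm" viewBox="0 0 256.682 165.181">
  <polygon points="112.560,75.357 123.930,71.579 127.708,82.949 116.338,86.727" fill="none" stroke="#008000"/>
  <polyline points="127.724,74.623 73.957,68.561" fill="none" stroke="#ff8800"/>
  <polyline points="90.812,49.796 112.429,66.106 129.085,78.103 140.778,85.785 147.509,89.153" fill="none" stroke="#ff8800"/>
  <polyline points="103.257,38.363 43.835,111.948 112.938,74.117 28.663,98.528 168.393,23.472" fill="none" stroke="#ff8800"/>
</svg>

Machine Y-up, SVG Y-down with viewBox height 165.181, so y_svg = 165.181 − y_machine; X carries over.

Run 1: the run's S202 means `#008000` (engrave). The run returns to its start, so emit a `<polygon>` with points (Y-flipped): 112.560,75.357 123.930,71.579 127.708,82.949 116.338,86.727.

Run 2: the run's S866 means `#ff8800` (cut). The run is open, so emit a `<polyline>` with points (Y-flipped): 127.724,74.623 73.957,68.561.

Run 3: S866 ⇒ cut layer `#ff8800`. The run is open, so emit a `<polyline>` with points (Y-flipped): 90.812,49.796 112.429,66.106 129.085,78.103 140.778,85.785 147.509,89.153.

Run 4: the run's S866 means `#ff8800` (cut). The run is open, so emit a `<polyline>` with points (Y-flipped): 103.257,38.363 43.835,111.948 112.938,74.117 28.663,98.528 168.393,23.472.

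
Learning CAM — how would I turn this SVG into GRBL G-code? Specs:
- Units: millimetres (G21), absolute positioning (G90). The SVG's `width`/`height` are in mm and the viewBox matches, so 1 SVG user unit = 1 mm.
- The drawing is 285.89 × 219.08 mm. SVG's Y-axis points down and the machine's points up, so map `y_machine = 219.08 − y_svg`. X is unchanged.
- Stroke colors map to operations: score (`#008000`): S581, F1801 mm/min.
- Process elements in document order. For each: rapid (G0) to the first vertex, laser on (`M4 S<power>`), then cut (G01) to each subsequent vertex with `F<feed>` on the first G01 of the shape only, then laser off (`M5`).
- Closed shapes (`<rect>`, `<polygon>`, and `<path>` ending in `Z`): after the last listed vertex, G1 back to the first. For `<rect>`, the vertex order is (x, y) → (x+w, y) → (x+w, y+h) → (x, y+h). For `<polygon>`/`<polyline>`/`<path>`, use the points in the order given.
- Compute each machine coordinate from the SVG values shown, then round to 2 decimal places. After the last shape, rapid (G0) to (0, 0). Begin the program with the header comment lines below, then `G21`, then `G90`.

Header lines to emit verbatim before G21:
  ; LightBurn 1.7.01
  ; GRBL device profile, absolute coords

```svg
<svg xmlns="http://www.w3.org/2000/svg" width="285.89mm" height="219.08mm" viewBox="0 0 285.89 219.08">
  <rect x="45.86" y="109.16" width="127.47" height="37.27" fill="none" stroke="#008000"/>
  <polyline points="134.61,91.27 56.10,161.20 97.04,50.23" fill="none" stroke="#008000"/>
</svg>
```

; LightBurn 1.7.01
; GRBL device profile, absolute coords
G21
G90
G0 X45.86 Y109.92
M4 S581
G01 X173.33 Y109.92 F1801
G01 X173.33 Y72.65
G01 X45.86 Y72.65
G01 X45.86 Y109.92
M5
G0 X134.61 Y127.81
M4 S581
G01 X56.10 Y57.88 F1801
G01 X97.04 Y168.85
M5
G0 X0.00 Y0.00

viewBox `0 0 285.89 219.08` with mm width/height → 1 unit = 1 mm. Flip: y_m = 219.08 − y_svg.

**Shape 1** — `<rect>` rectangle, stroke `#008000` → score (S581, F1801). Machine vertices: (45.86,109.92) → (173.33,109.92) → (173.33,72.65) → (45.86,72.65) → (45.86,109.92). Closed: final G1 returns to the first vertex.

**Shape 2** — `<polyline>` open polyline, stroke `#008000` → score (S581, F1801). Machine vertices: (134.61,127.81) → (56.10,57.88) → (97.04,168.85). Open path.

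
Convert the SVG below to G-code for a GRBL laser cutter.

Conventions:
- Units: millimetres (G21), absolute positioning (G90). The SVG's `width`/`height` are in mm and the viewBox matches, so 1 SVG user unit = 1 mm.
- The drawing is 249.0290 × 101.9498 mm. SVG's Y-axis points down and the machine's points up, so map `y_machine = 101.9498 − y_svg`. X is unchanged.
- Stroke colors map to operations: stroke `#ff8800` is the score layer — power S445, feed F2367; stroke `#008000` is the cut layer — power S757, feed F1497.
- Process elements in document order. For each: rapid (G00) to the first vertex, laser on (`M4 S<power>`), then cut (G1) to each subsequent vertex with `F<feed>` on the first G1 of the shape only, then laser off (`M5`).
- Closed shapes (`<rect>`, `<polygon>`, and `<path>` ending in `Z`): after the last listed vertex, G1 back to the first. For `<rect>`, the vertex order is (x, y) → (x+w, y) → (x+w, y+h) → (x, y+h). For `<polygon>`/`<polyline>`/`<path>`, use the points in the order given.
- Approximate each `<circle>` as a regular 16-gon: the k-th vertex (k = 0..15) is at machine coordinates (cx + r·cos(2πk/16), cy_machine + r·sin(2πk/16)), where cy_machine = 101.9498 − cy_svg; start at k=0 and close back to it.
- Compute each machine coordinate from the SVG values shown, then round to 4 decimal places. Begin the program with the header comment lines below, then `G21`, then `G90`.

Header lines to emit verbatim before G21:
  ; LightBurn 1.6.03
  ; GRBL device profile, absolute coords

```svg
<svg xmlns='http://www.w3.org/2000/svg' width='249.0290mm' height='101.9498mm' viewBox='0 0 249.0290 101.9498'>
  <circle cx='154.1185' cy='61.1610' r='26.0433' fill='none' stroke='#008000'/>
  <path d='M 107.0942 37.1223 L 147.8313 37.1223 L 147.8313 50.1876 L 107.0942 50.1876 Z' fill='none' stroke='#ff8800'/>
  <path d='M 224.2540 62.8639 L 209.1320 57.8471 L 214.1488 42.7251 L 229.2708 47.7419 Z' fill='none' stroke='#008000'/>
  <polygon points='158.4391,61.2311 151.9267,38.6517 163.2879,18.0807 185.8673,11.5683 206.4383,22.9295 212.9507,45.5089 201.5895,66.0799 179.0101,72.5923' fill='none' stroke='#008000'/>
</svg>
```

viewBox `0 0 249.0290 101.9498` with mm width/height → 1 unit = 1 mm. Flip: y_m = 101.9498 − y_svg.

**Shape 1** — `<circle>` circle, stroke `#008000` → cut (S757, F1497). Machine vertices: (180.1618,40.7888) → (178.1794,50.7551) → (172.5339,59.2042) → (164.0848,64.8497) → (154.1185,66.8321) → (144.1522,64.8497) → (135.7031,59.2042) → (130.0576,50.7551) → (128.0752,40.7888) → (130.0576,30.8225) → (135.7031,22.3734) → (144.1522,16.7279) → (154.1185,14.7455) → (164.0848,16.7279) → (172.5339,22.3734) → (178.1794,30.8225) → (180.1618,40.7888). Closed: final G1 returns to the first vertex.

**Shape 2** — `<path>` rectangle, stroke `#ff8800` → score (S445, F2367). Machine vertices: (107.0942,64.8275) → (147.8313,64.8275) → (147.8313,51.7622) → (107.0942,51.7622) → (107.0942,64.8275). Closed: final G1 returns to the first vertex.

**Shape 3** — `<path>` regular polygon, stroke `#008000` → cut (S757, F1497). Machine vertices: (224.2540,39.0859) → (209.1320,44.1027) → (214.1488,59.2247) → (229.2708,54.2079) → (224.2540,39.0859). Closed: final G1 returns to the first vertex.

**Shape 4** — `<polygon>` regular polygon, stroke `#008000` → cut (S757, F1497). Machine vertices: (158.4391,40.7187) → (151.9267,63.2981) → (163.2879,83.8691) → (185.8673,90.3815) → (206.4383,79.0203) → (212.9507,56.4409) → (201.5895,35.8699) → (179.0101,29.3575) → (158.4391,40.7187). Closed: final G1 returns to the first vertex.

; LightBurn 1.6.03
; GRBL device profile, absolute coords
G21
G90
G00 X180.1618 Y40.7888
M4 S757
G1 X178.1794 Y50.7551 F1497
G1 X172.5339 Y59.2042
G1 X164.0848 Y64.8497
G1 X154.1185 Y66.8321
G1 X144.1522 Y64.8497
G1 X135.7031 Y59.2042
G1 X130.0576 Y50.7551
G1 X128.0752 Y40.7888
G1 X130.0576 Y30.8225
G1 X135.7031 Y22.3734
G1 X144.1522 Y16.7279
G1 X154.1185 Y14.7455
G1 X164.0848 Y16.7279
G1 X172.5339 Y22.3734
G1 X178.1794 Y30.8225
G1 X180.1618 Y40.7888
M5
G00 X107.0942 Y64.8275
M4 S445
G1 X147.8313 Y64.8275 F2367
G1 X147.8313 Y51.7622
G1 X107.0942 Y51.7622
G1 X107.0942 Y64.8275
M5
G00 X224.2540 Y39.0859
M4 S757
G1 X209.1320 Y44.1027 F1497
G1 X214.1488 Y59.2247
G1 X229.2708 Y54.2079
G1 X224.2540 Y39.0859
M5
G00 X158.4391 Y40.7187
M4 S757
G1 X151.9267 Y63.2981 F1497
G1 X163.2879 Y83.8691
G1 X185.8673 Y90.3815
G1 X206.4383 Y79.0203
G1 X212.9507 Y56.4409
G1 X201.5895 Y35.8699
G1 X179.0101 Y29.3575
G1 X158.4391 Y40.7187
M5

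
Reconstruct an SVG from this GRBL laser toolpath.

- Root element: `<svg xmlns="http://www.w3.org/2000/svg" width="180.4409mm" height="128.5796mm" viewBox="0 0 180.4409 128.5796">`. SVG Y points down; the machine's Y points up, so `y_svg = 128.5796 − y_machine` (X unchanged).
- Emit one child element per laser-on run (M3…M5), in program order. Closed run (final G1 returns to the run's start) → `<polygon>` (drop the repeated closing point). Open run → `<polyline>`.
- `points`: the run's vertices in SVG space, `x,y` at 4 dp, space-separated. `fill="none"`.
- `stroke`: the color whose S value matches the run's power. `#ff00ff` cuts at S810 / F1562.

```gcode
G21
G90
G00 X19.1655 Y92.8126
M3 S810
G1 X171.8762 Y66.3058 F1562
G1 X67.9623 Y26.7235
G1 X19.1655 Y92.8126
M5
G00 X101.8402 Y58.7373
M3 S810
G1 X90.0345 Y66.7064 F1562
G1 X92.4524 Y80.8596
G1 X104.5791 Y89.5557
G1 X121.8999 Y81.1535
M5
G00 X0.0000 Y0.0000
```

Each laser-on run becomes one SVG element. Flip Y back into SVG space with y_svg = 128.5796 − y_machine. Every run uses S810, so all elements get stroke `#ff00ff` (cut).

Run 1: The run returns to its start, so emit a `<polygon>` with points (Y-flipped): 19.1655,35.7670 171.8762,62.2738 67.9623,101.8561.

Run 2: The run is open, so emit a `<polyline>` with points (Y-flipped): 101.8402,69.8423 90.0345,61.8732 92.4524,47.7200 104.5791,39.0239 121.8999,47.4261.

<svg xmlns="http://www.w3.org/2000/svg" width="180.4409mm" height="128.5796mm" viewBox="0 0 180.4409 128.5796">
  <polygon points="19.1655,35.7670 171.8762,62.2738 67.9623,101.8561" fill="none" stroke="#ff00ff"/>
  <polyline points="101.8402,69.8423 90.0345,61.8732 92.4524,47.7200 104.5791,39.0239 121.8999,47.4261" fill="none" stroke="#ff00ff"/>
</svg>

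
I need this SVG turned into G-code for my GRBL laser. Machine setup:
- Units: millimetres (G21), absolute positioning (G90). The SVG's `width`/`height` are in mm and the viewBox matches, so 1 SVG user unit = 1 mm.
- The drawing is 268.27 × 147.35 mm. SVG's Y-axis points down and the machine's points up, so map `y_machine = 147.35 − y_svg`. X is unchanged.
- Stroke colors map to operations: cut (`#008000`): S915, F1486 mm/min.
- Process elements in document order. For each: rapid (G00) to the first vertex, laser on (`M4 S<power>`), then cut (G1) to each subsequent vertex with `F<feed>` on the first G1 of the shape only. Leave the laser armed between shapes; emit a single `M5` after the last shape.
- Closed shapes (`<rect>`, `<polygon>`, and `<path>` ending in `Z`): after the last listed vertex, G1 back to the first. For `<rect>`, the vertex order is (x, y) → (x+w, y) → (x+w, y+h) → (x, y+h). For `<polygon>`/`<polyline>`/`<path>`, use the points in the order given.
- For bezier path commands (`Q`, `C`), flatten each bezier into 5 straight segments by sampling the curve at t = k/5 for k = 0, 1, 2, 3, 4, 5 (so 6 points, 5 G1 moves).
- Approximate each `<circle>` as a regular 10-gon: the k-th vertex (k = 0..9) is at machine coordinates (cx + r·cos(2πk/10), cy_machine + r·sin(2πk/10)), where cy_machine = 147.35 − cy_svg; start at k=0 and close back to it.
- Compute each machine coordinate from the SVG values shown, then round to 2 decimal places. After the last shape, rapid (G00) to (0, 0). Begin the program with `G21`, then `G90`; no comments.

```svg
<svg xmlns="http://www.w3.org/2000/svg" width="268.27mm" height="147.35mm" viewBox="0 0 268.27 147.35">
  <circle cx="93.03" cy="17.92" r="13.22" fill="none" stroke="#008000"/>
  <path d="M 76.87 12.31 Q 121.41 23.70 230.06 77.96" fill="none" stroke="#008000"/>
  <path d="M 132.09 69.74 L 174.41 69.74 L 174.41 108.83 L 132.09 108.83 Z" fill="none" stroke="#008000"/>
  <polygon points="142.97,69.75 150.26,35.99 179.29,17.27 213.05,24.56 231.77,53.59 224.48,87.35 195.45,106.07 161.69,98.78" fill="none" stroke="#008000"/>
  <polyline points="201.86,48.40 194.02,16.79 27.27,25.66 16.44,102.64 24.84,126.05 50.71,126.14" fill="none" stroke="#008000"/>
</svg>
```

G21
G90
G00 X106.25 Y129.43
M4 S915
G1 X103.73 Y137.20 F1486
G1 X97.12 Y142.00
G1 X88.94 Y142.00
G1 X82.33 Y137.20
G1 X79.81 Y129.43
G1 X82.33 Y121.66
G1 X88.94 Y116.86
G1 X97.12 Y116.86
G1 X103.73 Y121.66
G1 X106.25 Y129.43
G00 X76.87 Y135.04
M4 S915
G1 X97.25 Y128.77 F1486
G1 X122.76 Y119.07
G1 X153.40 Y105.94
G1 X189.16 Y89.38
G1 X230.06 Y69.39
G00 X132.09 Y77.61
M4 S915
G1 X174.41 Y77.61 F1486
G1 X174.41 Y38.52
G1 X132.09 Y38.52
G1 X132.09 Y77.61
G00 X142.97 Y77.60
M4 S915
G1 X150.26 Y111.36 F1486
G1 X179.29 Y130.08
G1 X213.05 Y122.79
G1 X231.77 Y93.76
G1 X224.48 Y60.00
G1 X195.45 Y41.28
G1 X161.69 Y48.57
G1 X142.97 Y77.60
G00 X201.86 Y98.95
M4 S915
G1 X194.02 Y130.56 F1486
G1 X27.27 Y121.69
G1 X16.44 Y44.71
G1 X24.84 Y21.30
G1 X50.71 Y21.21
M5
G00 X0.00 Y0.00

1 u = 1 mm; y_m = 147.35 − y.

[1] `<circle>` circle, #008000→cut S915 F1486: (106.25,129.43) → (103.73,137.20) → (97.12,142.00) → (88.94,142.00) → (82.33,137.20) → (79.81,129.43) → (82.33,121.66) → (88.94,116.86) → (97.12,116.86) → (103.73,121.66) → (106.25,129.43) (closed)

[2] `<path>` quadratic bezier, #008000→cut S915 F1486: (76.87,135.04) → (97.25,128.77) → (122.76,119.07) → (153.40,105.94) → (189.16,89.38) → (230.06,69.39)

[3] `<path>` rectangle, #008000→cut S915 F1486: (132.09,77.61) → (174.41,77.61) → (174.41,38.52) → (132.09,38.52) → (132.09,77.61) (closed)

[4] `<polygon>` regular polygon, #008000→cut S915 F1486: (142.97,77.60) → (150.26,111.36) → (179.29,130.08) → (213.05,122.79) → (231.77,93.76) → (224.48,60.00) → (195.45,41.28) → (161.69,48.57) → (142.97,77.60) (closed)

[5] `<polyline>` open polyline, #008000→cut S915 F1486: (201.86,98.95) → (194.02,130.56) → (27.27,121.69) → (16.44,44.71) → (24.84,21.30) → (50.71,21.21)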